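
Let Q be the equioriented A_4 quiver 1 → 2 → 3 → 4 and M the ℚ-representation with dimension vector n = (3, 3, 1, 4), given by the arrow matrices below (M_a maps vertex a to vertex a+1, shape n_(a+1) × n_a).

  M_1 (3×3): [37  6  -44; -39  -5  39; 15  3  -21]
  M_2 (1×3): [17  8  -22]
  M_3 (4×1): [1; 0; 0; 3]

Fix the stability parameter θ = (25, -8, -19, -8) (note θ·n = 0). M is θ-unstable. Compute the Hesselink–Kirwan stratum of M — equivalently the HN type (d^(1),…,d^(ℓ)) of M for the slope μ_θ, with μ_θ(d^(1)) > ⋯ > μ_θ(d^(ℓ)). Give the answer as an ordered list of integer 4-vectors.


Via rank(M_{q-1}∘⋯∘M_p): M ≅ I[1,1], I[1,2], I[1,4], I[2,2], I[4,4]^3.
μ_θ-semistable layers: μ^(1)=25; μ^(2)=17/2; μ^(3)=-5/2; μ^(4)=-8

((1, 0, 0, 0); (1, 1, 0, 0); (1, 1, 1, 1); (0, 1, 0, 3))


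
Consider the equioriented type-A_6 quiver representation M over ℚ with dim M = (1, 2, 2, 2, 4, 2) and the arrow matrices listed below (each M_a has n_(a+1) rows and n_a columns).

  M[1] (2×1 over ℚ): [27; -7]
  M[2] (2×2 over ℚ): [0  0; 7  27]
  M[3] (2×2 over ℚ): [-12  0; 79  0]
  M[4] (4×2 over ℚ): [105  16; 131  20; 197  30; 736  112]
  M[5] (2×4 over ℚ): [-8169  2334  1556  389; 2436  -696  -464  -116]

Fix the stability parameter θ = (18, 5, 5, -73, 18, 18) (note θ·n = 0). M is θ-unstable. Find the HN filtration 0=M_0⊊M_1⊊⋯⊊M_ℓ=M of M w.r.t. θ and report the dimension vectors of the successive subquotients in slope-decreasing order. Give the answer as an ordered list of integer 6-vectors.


Via rank(M_{q-1}∘⋯∘M_p): M ≅ I[1,2], I[2,3], I[3,6], I[4,5], I[5,5]^2, I[6,6].
μ_θ-semistable layers: μ^(1)=18; μ^(2)=23/2; μ^(3)=5; μ^(4)=-34; μ^(5)=-73

((0, 0, 0, 0, 4, 2); (1, 1, 0, 0, 0, 0); (0, 1, 1, 0, 0, 0); (0, 0, 1, 1, 0, 0); (0, 0, 0, 1, 0, 0))


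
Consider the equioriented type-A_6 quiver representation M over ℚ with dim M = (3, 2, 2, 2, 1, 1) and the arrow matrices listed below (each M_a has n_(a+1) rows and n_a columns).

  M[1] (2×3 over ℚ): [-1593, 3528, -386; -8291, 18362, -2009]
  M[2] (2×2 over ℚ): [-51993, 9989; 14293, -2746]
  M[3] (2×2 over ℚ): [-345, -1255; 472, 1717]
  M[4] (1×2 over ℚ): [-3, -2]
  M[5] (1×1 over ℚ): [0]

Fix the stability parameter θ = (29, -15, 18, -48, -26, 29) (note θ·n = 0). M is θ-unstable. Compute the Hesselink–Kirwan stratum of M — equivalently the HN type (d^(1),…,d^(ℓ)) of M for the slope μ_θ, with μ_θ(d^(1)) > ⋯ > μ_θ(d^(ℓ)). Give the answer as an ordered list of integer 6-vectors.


Via rank(M_{q-1}∘⋯∘M_p): M ≅ I[1,1], I[1,4], I[1,5], I[6,6].
μ_θ-semistable layers: μ^(1)=29; μ^(2)=-4; μ^(3)=-42/5

((1, 0, 0, 0, 0, 1); (1, 1, 1, 1, 0, 0); (1, 1, 1, 1, 1, 0))


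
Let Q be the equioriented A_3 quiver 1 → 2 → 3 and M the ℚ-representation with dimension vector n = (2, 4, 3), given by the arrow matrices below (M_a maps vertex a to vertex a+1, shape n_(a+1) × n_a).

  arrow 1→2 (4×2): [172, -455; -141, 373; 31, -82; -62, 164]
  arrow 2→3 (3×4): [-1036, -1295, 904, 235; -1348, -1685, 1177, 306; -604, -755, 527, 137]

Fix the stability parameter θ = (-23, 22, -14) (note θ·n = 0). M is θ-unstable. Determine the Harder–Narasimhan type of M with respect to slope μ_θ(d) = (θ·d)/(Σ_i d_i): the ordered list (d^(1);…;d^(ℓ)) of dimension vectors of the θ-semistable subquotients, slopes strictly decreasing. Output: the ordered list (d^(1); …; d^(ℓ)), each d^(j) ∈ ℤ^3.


Interval decomposition of M: I[1,3]^2, I[2,2], I[2,3].
HN type (ℓ=3): μ^(1)=22; μ^(2)=4; μ^(3)=-23

((0, 1, 0); (0, 3, 3); (2, 0, 0))


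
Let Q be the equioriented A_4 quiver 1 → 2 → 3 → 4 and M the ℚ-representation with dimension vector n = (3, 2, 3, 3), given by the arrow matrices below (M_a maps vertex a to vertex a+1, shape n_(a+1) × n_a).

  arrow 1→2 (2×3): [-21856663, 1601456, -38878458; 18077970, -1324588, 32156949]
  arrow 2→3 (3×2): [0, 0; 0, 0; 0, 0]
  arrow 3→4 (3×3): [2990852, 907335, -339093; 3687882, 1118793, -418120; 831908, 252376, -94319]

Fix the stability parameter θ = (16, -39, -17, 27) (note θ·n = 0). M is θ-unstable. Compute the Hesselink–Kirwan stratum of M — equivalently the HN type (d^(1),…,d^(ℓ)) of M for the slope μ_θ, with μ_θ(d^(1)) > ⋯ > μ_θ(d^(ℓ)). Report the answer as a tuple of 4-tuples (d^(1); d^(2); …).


Interval decomposition of M: I[1,1], I[1,2]^2, I[3,4]^3.
HN type (ℓ=4): μ^(1)=27; μ^(2)=16; μ^(3)=-23/2; μ^(4)=-17

((0, 0, 0, 3); (1, 0, 0, 0); (2, 2, 0, 0); (0, 0, 3, 0))


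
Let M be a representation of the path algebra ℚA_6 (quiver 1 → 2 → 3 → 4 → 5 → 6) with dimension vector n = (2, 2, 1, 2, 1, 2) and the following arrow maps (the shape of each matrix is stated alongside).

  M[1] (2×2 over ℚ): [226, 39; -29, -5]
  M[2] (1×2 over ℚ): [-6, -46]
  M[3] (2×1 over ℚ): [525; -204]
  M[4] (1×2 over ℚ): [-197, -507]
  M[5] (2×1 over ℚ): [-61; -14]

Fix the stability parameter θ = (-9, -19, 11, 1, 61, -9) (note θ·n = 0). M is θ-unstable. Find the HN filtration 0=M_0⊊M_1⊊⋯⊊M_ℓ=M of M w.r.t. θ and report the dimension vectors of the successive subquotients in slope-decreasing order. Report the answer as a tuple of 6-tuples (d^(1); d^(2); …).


Barcode: M ≅ I[1,2], I[1,6], I[4,4], I[6,6]. HN layers by μ_θ (5 steps, strictly decreasing):
  μ^(1)=26; μ^(2)=6; μ^(3)=1; μ^(4)=-9; μ^(5)=-14

((0, 0, 0, 0, 1, 1); (0, 0, 1, 1, 0, 0); (0, 0, 0, 1, 0, 0); (0, 0, 0, 0, 0, 1); (2, 2, 0, 0, 0, 0))


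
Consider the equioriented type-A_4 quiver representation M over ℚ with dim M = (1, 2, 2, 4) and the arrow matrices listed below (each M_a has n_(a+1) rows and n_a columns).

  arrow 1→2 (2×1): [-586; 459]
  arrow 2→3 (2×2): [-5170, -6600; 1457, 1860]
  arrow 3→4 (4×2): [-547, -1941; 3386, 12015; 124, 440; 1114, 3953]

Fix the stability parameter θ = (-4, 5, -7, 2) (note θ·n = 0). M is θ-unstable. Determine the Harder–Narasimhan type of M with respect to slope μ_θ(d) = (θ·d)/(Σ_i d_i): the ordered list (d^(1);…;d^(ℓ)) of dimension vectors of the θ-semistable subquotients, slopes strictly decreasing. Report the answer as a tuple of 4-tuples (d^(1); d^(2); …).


Interval decomposition of M: I[1,4], I[2,2], I[3,4], I[4,4]^2.
HN type (ℓ=5): μ^(1)=5; μ^(2)=2; μ^(3)=-1; μ^(4)=-4; μ^(5)=-7

((0, 1, 0, 0); (0, 0, 0, 4); (0, 1, 1, 0); (1, 0, 0, 0); (0, 0, 1, 0))


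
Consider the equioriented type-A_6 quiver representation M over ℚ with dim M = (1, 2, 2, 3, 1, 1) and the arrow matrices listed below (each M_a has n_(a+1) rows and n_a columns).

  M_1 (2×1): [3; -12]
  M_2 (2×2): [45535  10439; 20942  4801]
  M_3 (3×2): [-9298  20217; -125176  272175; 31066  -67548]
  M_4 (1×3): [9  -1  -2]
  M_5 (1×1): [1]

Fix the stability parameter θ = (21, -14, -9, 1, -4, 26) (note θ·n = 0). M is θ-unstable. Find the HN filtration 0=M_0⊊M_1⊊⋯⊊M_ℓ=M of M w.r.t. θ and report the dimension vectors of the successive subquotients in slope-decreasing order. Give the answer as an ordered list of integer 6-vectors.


Barcode: M ≅ I[1,6], I[2,4], I[4,4]. HN layers by μ_θ (5 steps, strictly decreasing):
  μ^(1)=26; μ^(2)=1; μ^(3)=-1; μ^(4)=-9; μ^(5)=-14

((0, 0, 0, 0, 0, 1); (0, 0, 0, 2, 0, 0); (1, 1, 1, 1, 1, 0); (0, 0, 1, 0, 0, 0); (0, 1, 0, 0, 0, 0))


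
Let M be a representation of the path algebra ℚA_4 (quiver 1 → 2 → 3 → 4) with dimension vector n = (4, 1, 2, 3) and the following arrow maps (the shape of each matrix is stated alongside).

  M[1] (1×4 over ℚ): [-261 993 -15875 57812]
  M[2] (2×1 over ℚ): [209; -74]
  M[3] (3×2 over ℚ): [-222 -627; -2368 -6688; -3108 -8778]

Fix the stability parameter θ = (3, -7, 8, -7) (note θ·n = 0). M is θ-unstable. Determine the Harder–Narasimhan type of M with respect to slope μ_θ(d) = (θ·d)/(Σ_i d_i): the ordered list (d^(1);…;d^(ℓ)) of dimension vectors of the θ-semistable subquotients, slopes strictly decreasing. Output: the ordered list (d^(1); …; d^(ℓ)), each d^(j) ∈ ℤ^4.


Via rank(M_{q-1}∘⋯∘M_p): M ≅ I[1,1]^3, I[1,3], I[3,4], I[4,4]^2.
μ_θ-semistable layers: μ^(1)=8; μ^(2)=3; μ^(3)=1/2; μ^(4)=-2; μ^(5)=-7

((0, 0, 1, 0); (3, 0, 0, 0); (0, 0, 1, 1); (1, 1, 0, 0); (0, 0, 0, 2))


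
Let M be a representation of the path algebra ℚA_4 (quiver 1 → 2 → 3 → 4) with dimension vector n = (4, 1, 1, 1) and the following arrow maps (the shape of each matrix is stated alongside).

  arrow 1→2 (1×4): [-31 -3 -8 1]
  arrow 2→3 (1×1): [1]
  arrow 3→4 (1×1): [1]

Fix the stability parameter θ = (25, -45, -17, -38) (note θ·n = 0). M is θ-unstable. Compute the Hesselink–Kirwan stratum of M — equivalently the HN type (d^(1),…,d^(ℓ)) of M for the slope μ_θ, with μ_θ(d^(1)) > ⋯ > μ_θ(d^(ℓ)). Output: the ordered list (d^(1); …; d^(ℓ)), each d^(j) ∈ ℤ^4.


Barcode: M ≅ I[1,1]^3, I[1,4]. HN layers by μ_θ (2 steps, strictly decreasing):
  μ^(1)=25; μ^(2)=-75/4

((3, 0, 0, 0); (1, 1, 1, 1))


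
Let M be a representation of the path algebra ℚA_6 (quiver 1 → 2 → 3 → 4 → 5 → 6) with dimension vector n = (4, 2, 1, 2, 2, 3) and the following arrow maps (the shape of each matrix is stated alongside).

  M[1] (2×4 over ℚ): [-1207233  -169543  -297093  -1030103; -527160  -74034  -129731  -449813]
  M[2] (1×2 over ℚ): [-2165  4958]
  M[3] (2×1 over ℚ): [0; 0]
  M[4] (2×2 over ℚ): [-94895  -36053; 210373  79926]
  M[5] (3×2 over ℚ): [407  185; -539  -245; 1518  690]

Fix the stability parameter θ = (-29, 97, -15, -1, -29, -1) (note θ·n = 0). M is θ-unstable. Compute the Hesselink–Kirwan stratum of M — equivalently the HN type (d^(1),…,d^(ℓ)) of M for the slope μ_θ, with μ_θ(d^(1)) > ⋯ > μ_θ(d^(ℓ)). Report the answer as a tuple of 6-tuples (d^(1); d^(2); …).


Interval decomposition of M: I[1,1]^2, I[1,2], I[1,3], I[4,5], I[4,6], I[6,6]^2.
HN type (ℓ=5): μ^(1)=97; μ^(2)=41; μ^(3)=-1; μ^(4)=-15; μ^(5)=-29

((0, 1, 0, 0, 0, 0); (0, 1, 1, 0, 0, 0); (0, 0, 0, 0, 0, 3); (0, 0, 0, 2, 2, 0); (4, 0, 0, 0, 0, 0))


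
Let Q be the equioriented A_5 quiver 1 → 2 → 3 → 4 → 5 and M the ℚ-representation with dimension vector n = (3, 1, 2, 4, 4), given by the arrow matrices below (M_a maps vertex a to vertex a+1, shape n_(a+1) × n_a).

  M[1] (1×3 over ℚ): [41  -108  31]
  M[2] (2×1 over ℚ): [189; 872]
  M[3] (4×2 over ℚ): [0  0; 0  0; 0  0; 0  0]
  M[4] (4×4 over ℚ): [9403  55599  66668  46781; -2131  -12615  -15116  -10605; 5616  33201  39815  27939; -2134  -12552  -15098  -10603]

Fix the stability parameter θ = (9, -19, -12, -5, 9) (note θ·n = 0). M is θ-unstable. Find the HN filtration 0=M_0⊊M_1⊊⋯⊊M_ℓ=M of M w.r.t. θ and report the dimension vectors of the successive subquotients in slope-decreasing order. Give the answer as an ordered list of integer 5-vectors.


Barcode: M ≅ I[1,1]^2, I[1,3], I[3,3], I[4,4], I[4,5]^3, I[5,5]. HN layers by μ_θ (4 steps, strictly decreasing):
  μ^(1)=9; μ^(2)=-5; μ^(3)=-22/3; μ^(4)=-12

((2, 0, 0, 0, 4); (0, 0, 0, 4, 0); (1, 1, 1, 0, 0); (0, 0, 1, 0, 0))


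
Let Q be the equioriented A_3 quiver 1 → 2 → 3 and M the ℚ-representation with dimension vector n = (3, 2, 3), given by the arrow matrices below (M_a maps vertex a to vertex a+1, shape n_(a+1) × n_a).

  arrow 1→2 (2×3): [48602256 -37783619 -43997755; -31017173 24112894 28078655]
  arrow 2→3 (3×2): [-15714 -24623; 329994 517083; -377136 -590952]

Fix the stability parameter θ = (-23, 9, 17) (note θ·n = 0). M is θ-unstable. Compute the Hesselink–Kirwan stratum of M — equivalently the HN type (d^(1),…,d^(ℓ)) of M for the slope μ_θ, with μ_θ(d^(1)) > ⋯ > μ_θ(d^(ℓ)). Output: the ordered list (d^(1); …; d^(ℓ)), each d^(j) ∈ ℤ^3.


Via rank(M_{q-1}∘⋯∘M_p): M ≅ I[1,1], I[1,2], I[1,3], I[3,3]^2.
μ_θ-semistable layers: μ^(1)=17; μ^(2)=9; μ^(3)=-23

((0, 0, 3); (0, 2, 0); (3, 0, 0))


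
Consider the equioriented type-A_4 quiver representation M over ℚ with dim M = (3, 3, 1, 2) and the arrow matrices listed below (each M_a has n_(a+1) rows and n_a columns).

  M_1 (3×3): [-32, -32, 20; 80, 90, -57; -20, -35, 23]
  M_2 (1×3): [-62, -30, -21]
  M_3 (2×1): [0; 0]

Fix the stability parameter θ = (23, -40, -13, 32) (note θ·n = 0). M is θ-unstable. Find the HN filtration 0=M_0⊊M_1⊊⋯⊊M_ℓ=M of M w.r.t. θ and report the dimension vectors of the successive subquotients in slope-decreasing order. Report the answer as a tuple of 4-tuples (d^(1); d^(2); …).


Via rank(M_{q-1}∘⋯∘M_p): M ≅ I[1,1], I[1,2], I[1,3], I[2,2], I[4,4]^2.
μ_θ-semistable layers: μ^(1)=32; μ^(2)=23; μ^(3)=-17/2; μ^(4)=-10; μ^(5)=-40

((0, 0, 0, 2); (1, 0, 0, 0); (1, 1, 0, 0); (1, 1, 1, 0); (0, 1, 0, 0))


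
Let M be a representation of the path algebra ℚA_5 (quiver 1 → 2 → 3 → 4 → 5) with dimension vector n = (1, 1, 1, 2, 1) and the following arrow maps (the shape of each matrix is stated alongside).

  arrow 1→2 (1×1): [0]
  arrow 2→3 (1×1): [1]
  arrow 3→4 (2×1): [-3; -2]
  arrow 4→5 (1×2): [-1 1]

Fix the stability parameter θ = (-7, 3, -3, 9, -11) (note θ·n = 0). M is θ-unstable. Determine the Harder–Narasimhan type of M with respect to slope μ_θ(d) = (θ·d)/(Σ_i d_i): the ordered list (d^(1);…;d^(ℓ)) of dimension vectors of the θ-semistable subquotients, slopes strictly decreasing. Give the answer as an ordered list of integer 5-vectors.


Barcode: M ≅ I[1,1], I[2,5], I[4,4]. HN layers by μ_θ (3 steps, strictly decreasing):
  μ^(1)=9; μ^(2)=-1/2; μ^(3)=-7

((0, 0, 0, 1, 0); (0, 1, 1, 1, 1); (1, 0, 0, 0, 0))


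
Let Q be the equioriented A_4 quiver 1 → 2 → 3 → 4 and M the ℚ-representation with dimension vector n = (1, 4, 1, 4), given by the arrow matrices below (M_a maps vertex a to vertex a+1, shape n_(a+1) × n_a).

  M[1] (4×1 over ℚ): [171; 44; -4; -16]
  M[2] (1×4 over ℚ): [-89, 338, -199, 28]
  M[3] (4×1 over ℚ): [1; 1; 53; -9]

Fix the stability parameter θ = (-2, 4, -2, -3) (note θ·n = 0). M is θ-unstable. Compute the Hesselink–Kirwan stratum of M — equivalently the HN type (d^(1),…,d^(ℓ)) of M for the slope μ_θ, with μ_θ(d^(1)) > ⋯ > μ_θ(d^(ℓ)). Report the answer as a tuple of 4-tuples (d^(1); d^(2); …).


Via rank(M_{q-1}∘⋯∘M_p): M ≅ I[1,4], I[2,2]^3, I[4,4]^3.
μ_θ-semistable layers: μ^(1)=4; μ^(2)=-1/3; μ^(3)=-2; μ^(4)=-3

((0, 3, 0, 0); (0, 1, 1, 1); (1, 0, 0, 0); (0, 0, 0, 3))


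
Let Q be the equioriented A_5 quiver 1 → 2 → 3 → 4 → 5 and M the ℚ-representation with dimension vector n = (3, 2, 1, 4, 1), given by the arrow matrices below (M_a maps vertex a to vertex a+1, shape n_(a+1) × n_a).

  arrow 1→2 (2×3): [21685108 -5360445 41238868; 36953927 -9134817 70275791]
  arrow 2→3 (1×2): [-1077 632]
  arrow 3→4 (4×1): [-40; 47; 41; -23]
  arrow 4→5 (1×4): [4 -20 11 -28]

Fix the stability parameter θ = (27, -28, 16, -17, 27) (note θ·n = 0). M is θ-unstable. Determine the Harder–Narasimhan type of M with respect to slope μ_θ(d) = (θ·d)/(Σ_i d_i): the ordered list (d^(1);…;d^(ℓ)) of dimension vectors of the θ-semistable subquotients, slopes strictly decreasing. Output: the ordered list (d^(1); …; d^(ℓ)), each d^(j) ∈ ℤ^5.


Barcode: M ≅ I[1,1], I[1,2], I[1,5], I[4,4]^3. HN layers by μ_θ (3 steps, strictly decreasing):
  μ^(1)=27; μ^(2)=-1/2; μ^(3)=-17

((1, 0, 0, 0, 1); (2, 2, 1, 1, 0); (0, 0, 0, 3, 0))


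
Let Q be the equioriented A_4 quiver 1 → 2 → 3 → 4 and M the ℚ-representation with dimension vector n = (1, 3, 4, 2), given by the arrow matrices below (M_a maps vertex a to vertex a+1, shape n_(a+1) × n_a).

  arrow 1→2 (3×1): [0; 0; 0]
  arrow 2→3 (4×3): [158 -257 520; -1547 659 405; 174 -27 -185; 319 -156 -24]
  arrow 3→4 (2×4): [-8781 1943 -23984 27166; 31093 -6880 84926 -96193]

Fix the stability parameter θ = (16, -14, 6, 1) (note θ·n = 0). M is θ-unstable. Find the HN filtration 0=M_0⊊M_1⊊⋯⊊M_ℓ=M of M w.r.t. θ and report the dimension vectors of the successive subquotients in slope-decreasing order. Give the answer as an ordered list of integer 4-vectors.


Interval decomposition of M: I[1,1], I[2,3], I[2,4]^2, I[3,3].
HN type (ℓ=4): μ^(1)=16; μ^(2)=6; μ^(3)=7/2; μ^(4)=-14

((1, 0, 0, 0); (0, 0, 2, 0); (0, 0, 2, 2); (0, 3, 0, 0))


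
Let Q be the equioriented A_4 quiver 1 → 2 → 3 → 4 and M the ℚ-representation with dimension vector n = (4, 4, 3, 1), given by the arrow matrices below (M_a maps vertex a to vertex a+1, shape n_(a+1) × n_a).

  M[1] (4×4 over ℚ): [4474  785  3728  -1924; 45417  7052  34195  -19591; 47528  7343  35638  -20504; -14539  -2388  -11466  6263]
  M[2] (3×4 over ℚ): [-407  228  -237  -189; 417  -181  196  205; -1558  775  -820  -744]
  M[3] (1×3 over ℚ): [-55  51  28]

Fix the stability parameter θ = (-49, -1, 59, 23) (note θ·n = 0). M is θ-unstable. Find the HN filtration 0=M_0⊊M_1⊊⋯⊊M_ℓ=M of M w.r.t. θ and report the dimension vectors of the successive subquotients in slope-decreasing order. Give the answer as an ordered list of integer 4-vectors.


Via rank(M_{q-1}∘⋯∘M_p): M ≅ I[1,2], I[1,3]^2, I[1,4].
μ_θ-semistable layers: μ^(1)=59; μ^(2)=41; μ^(3)=-1; μ^(4)=-49

((0, 0, 2, 0); (0, 0, 1, 1); (0, 4, 0, 0); (4, 0, 0, 0))


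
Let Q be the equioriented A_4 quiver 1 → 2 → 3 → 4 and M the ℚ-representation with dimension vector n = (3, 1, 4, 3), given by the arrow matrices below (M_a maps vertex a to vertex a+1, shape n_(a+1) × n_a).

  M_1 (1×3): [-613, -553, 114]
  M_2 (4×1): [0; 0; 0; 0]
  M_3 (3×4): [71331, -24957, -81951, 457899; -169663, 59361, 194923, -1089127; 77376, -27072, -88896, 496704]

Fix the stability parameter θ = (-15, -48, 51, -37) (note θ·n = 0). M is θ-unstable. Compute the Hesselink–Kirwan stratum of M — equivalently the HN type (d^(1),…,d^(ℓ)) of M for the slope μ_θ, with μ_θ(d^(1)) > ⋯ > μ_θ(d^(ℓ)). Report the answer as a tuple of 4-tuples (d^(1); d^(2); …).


Barcode: M ≅ I[1,1]^2, I[1,2], I[3,3]^3, I[3,4], I[4,4]^2. HN layers by μ_θ (5 steps, strictly decreasing):
  μ^(1)=51; μ^(2)=7; μ^(3)=-15; μ^(4)=-63/2; μ^(5)=-37

((0, 0, 3, 0); (0, 0, 1, 1); (2, 0, 0, 0); (1, 1, 0, 0); (0, 0, 0, 2))


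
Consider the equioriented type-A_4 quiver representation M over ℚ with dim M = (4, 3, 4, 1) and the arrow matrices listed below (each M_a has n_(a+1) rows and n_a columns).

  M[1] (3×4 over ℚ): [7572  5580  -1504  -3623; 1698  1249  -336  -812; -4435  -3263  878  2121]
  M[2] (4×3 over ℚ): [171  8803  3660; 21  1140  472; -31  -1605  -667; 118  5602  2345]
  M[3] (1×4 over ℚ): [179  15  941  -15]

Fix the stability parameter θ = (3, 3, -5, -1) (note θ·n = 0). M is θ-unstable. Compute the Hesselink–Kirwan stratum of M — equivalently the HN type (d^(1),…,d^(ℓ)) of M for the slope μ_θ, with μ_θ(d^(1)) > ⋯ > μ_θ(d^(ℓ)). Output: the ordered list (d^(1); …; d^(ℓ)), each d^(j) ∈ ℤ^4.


Via rank(M_{q-1}∘⋯∘M_p): M ≅ I[1,1], I[1,3]^2, I[1,4], I[3,3].
μ_θ-semistable layers: μ^(1)=3; μ^(2)=1/3; μ^(3)=0; μ^(4)=-5

((1, 0, 0, 0); (2, 2, 2, 0); (1, 1, 1, 1); (0, 0, 1, 0))


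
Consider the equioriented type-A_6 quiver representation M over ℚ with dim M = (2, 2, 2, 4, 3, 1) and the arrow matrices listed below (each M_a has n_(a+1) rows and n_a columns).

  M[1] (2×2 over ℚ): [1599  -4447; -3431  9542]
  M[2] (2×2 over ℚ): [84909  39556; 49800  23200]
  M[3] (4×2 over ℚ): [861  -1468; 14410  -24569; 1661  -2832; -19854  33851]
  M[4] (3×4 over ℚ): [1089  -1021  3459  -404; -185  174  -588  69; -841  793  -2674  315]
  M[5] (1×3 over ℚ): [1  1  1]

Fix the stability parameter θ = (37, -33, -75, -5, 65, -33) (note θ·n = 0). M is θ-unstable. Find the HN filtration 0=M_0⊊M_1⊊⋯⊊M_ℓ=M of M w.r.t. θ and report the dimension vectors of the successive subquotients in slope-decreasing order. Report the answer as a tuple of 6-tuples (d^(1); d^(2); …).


Interval decomposition of M: I[1,2], I[1,5], I[3,6], I[4,4], I[4,5].
HN type (ℓ=6): μ^(1)=65; μ^(2)=16; μ^(3)=2; μ^(4)=-5; μ^(5)=-71/3; μ^(6)=-75

((0, 0, 0, 0, 2, 0); (0, 0, 0, 0, 1, 1); (1, 1, 0, 0, 0, 0); (0, 0, 0, 4, 0, 0); (1, 1, 1, 0, 0, 0); (0, 0, 1, 0, 0, 0))


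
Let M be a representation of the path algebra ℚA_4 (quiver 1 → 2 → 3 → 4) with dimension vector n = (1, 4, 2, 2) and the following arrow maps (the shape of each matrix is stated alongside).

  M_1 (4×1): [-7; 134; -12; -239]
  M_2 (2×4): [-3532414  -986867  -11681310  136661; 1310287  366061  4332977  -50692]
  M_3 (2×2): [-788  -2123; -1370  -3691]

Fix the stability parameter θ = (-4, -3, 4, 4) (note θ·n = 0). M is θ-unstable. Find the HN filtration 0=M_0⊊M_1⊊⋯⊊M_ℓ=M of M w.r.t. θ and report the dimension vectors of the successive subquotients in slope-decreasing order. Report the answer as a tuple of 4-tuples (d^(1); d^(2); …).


Barcode: M ≅ I[1,4], I[2,2]^2, I[2,4]. HN layers by μ_θ (3 steps, strictly decreasing):
  μ^(1)=4; μ^(2)=-3; μ^(3)=-4

((0, 0, 2, 2); (0, 4, 0, 0); (1, 0, 0, 0))


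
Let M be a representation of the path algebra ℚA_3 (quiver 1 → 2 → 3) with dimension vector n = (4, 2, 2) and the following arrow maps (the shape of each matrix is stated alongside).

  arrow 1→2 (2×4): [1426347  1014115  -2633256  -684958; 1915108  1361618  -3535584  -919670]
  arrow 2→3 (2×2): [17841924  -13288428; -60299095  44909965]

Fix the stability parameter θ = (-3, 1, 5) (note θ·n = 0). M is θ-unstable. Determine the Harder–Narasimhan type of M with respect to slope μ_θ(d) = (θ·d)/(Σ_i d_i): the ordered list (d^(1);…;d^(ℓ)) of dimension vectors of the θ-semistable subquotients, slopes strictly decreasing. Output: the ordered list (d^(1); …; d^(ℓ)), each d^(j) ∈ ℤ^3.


Interval decomposition of M: I[1,1]^2, I[1,2], I[1,3], I[3,3].
HN type (ℓ=3): μ^(1)=5; μ^(2)=1; μ^(3)=-3

((0, 0, 2); (0, 2, 0); (4, 0, 0))


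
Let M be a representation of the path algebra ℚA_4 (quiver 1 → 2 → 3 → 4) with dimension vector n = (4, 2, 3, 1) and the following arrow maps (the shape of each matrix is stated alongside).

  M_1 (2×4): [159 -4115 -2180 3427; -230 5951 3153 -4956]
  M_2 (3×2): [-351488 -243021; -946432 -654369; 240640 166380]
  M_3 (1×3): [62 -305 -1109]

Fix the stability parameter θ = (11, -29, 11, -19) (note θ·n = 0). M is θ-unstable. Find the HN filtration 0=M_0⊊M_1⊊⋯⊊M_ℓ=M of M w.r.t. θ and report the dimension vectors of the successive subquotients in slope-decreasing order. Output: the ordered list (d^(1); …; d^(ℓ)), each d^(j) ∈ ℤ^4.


Interval decomposition of M: I[1,1]^2, I[1,2], I[1,4], I[3,3]^2.
HN type (ℓ=3): μ^(1)=11; μ^(2)=-4; μ^(3)=-9

((2, 0, 2, 0); (0, 0, 1, 1); (2, 2, 0, 0))


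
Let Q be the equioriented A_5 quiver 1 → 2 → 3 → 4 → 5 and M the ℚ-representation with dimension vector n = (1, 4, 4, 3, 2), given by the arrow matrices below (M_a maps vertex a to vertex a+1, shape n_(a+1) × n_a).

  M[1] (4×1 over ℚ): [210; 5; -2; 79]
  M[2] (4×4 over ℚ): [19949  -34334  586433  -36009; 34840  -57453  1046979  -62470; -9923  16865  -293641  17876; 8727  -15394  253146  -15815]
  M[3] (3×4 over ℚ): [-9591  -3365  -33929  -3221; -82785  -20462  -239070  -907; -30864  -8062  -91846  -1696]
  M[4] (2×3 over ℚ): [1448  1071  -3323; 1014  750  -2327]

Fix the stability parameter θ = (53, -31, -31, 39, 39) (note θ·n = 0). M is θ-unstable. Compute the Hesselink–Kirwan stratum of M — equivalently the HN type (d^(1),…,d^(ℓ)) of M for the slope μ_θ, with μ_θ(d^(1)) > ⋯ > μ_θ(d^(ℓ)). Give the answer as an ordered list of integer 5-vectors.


Interval decomposition of M: I[1,3], I[2,3], I[2,4], I[2,5], I[4,5].
HN type (ℓ=3): μ^(1)=39; μ^(2)=-3; μ^(3)=-31

((0, 0, 0, 3, 2); (1, 1, 1, 0, 0); (0, 3, 3, 0, 0))


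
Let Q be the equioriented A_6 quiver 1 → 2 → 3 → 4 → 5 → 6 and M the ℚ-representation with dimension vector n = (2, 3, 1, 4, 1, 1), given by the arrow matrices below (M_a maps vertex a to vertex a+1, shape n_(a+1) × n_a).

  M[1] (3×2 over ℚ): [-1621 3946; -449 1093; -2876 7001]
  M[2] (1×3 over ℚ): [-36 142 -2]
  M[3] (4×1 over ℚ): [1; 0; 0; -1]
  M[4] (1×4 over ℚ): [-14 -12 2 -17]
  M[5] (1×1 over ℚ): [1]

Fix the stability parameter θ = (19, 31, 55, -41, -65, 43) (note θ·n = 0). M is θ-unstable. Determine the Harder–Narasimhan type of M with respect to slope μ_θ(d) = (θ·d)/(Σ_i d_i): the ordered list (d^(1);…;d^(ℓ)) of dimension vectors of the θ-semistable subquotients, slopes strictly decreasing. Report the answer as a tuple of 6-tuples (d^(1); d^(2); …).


Barcode: M ≅ I[1,2], I[1,6], I[2,2], I[4,4]^3. HN layers by μ_θ (5 steps, strictly decreasing):
  μ^(1)=43; μ^(2)=31; μ^(3)=19; μ^(4)=-1/5; μ^(5)=-41

((0, 0, 0, 0, 0, 1); (0, 2, 0, 0, 0, 0); (1, 0, 0, 0, 0, 0); (1, 1, 1, 1, 1, 0); (0, 0, 0, 3, 0, 0))


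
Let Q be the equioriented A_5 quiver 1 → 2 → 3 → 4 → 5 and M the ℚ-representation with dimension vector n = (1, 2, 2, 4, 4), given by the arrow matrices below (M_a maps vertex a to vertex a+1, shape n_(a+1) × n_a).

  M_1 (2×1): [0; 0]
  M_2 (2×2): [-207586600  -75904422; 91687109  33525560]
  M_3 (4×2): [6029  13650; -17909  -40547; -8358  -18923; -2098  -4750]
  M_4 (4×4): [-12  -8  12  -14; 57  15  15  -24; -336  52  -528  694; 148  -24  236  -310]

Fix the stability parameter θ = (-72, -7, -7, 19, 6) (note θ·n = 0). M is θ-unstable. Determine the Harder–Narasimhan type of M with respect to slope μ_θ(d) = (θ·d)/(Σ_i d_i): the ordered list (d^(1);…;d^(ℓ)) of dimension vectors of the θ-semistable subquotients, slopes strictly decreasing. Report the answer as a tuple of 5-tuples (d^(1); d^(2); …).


Via rank(M_{q-1}∘⋯∘M_p): M ≅ I[1,1], I[2,4]^2, I[4,5]^2, I[5,5]^2.
μ_θ-semistable layers: μ^(1)=19; μ^(2)=25/2; μ^(3)=6; μ^(4)=-7; μ^(5)=-72

((0, 0, 0, 2, 0); (0, 0, 0, 2, 2); (0, 0, 0, 0, 2); (0, 2, 2, 0, 0); (1, 0, 0, 0, 0))


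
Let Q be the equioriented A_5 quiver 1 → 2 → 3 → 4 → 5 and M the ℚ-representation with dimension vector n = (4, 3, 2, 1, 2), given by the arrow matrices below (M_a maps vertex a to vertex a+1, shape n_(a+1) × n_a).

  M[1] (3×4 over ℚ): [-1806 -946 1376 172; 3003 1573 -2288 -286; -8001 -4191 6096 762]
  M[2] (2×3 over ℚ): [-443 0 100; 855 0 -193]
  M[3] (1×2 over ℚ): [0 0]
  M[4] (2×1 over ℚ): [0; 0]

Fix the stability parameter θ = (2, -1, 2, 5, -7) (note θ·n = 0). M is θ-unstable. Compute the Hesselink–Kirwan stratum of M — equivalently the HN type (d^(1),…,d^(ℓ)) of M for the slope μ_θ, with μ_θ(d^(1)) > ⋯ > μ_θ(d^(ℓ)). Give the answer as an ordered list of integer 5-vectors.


Barcode: M ≅ I[1,1]^3, I[1,3], I[2,2], I[2,3], I[4,4], I[5,5]^2. HN layers by μ_θ (5 steps, strictly decreasing):
  μ^(1)=5; μ^(2)=2; μ^(3)=1/2; μ^(4)=-1; μ^(5)=-7

((0, 0, 0, 1, 0); (3, 0, 2, 0, 0); (1, 1, 0, 0, 0); (0, 2, 0, 0, 0); (0, 0, 0, 0, 2))


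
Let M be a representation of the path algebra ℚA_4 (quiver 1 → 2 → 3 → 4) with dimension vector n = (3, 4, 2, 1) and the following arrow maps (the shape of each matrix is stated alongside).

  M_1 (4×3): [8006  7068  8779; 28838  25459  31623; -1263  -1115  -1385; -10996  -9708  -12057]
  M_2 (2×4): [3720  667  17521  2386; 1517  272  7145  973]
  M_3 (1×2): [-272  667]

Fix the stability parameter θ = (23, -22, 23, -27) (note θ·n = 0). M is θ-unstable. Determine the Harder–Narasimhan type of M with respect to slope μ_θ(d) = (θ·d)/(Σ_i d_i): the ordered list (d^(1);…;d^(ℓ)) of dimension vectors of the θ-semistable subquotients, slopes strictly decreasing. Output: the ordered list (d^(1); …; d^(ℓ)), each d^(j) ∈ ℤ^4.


Via rank(M_{q-1}∘⋯∘M_p): M ≅ I[1,2], I[1,3], I[1,4], I[2,2].
μ_θ-semistable layers: μ^(1)=23; μ^(2)=1/2; μ^(3)=-3/4; μ^(4)=-22

((0, 0, 1, 0); (2, 2, 0, 0); (1, 1, 1, 1); (0, 1, 0, 0))


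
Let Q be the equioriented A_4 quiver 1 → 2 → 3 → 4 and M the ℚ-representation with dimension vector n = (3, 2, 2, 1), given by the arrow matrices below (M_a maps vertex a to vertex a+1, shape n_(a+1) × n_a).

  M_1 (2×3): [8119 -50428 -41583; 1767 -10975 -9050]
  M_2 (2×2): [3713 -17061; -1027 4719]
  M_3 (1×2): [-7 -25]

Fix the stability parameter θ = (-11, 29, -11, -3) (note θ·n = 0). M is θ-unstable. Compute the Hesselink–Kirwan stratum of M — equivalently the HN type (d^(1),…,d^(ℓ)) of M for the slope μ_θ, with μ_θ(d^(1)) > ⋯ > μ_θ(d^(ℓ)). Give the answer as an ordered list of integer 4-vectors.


Barcode: M ≅ I[1,1], I[1,2], I[1,4], I[3,3]. HN layers by μ_θ (3 steps, strictly decreasing):
  μ^(1)=29; μ^(2)=5; μ^(3)=-11

((0, 1, 0, 0); (0, 1, 1, 1); (3, 0, 1, 0))


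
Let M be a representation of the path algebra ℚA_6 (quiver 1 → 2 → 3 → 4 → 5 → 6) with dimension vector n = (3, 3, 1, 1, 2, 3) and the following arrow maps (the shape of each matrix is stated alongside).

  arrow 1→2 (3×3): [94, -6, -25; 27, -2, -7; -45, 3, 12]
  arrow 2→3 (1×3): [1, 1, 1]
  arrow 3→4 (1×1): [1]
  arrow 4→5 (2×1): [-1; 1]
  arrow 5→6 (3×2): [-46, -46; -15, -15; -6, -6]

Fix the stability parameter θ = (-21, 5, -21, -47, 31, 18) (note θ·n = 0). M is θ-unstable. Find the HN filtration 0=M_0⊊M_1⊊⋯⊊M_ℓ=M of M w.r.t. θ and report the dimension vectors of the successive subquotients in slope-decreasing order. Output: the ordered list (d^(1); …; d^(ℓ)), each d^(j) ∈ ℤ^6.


Barcode: M ≅ I[1,2]^2, I[1,5], I[5,6], I[6,6]^2. HN layers by μ_θ (5 steps, strictly decreasing):
  μ^(1)=31; μ^(2)=49/2; μ^(3)=18; μ^(4)=5; μ^(5)=-21

((0, 0, 0, 0, 1, 0); (0, 0, 0, 0, 1, 1); (0, 0, 0, 0, 0, 2); (0, 2, 0, 0, 0, 0); (3, 1, 1, 1, 0, 0))


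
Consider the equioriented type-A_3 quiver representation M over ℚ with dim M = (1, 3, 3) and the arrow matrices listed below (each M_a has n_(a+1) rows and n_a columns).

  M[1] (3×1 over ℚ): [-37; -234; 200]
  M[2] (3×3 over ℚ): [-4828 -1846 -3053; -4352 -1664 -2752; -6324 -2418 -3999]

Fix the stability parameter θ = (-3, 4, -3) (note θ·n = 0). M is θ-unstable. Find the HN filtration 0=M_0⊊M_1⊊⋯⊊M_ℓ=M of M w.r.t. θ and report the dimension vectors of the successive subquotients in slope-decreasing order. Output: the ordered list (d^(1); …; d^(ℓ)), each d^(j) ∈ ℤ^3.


Via rank(M_{q-1}∘⋯∘M_p): M ≅ I[1,2], I[2,2], I[2,3], I[3,3]^2.
μ_θ-semistable layers: μ^(1)=4; μ^(2)=1/2; μ^(3)=-3

((0, 2, 0); (0, 1, 1); (1, 0, 2))


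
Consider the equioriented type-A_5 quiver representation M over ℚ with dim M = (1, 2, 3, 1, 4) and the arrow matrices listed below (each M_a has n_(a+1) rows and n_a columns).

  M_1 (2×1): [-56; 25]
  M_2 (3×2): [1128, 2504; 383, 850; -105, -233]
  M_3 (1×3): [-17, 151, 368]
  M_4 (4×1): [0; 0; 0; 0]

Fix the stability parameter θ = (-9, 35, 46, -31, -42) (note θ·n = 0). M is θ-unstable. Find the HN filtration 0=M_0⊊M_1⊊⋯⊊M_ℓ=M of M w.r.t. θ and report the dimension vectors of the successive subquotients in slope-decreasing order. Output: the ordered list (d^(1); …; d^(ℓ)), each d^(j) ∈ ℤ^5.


Via rank(M_{q-1}∘⋯∘M_p): M ≅ I[1,4], I[2,3], I[3,3], I[5,5]^4.
μ_θ-semistable layers: μ^(1)=46; μ^(2)=35; μ^(3)=50/3; μ^(4)=-9; μ^(5)=-42

((0, 0, 2, 0, 0); (0, 1, 0, 0, 0); (0, 1, 1, 1, 0); (1, 0, 0, 0, 0); (0, 0, 0, 0, 4))


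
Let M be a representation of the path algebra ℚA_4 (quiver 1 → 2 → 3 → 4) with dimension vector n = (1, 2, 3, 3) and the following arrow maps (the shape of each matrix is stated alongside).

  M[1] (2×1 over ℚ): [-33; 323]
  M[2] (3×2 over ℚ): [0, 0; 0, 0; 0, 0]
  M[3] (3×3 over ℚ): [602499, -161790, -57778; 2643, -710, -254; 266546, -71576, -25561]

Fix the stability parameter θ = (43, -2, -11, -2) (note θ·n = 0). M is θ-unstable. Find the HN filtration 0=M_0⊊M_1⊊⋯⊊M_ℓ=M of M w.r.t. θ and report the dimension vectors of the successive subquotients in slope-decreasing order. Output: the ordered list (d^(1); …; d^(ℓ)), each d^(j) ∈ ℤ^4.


Barcode: M ≅ I[1,2], I[2,2], I[3,4]^3. HN layers by μ_θ (3 steps, strictly decreasing):
  μ^(1)=41/2; μ^(2)=-2; μ^(3)=-11

((1, 1, 0, 0); (0, 1, 0, 3); (0, 0, 3, 0))


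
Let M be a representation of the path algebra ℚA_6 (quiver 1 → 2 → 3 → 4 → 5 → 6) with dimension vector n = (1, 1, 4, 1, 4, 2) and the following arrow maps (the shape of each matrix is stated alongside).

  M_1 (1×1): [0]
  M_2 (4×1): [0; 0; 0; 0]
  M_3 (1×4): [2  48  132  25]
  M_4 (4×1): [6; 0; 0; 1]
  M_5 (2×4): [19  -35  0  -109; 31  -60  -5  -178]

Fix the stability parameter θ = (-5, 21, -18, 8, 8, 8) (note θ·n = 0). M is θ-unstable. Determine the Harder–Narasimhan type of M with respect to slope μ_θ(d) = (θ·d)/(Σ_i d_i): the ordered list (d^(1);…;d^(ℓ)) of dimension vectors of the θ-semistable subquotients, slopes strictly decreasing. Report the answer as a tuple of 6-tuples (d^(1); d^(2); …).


Interval decomposition of M: I[1,1], I[2,2], I[3,3]^3, I[3,6], I[5,5]^2, I[5,6].
HN type (ℓ=4): μ^(1)=21; μ^(2)=8; μ^(3)=-5; μ^(4)=-18

((0, 1, 0, 0, 0, 0); (0, 0, 0, 1, 4, 2); (1, 0, 0, 0, 0, 0); (0, 0, 4, 0, 0, 0))


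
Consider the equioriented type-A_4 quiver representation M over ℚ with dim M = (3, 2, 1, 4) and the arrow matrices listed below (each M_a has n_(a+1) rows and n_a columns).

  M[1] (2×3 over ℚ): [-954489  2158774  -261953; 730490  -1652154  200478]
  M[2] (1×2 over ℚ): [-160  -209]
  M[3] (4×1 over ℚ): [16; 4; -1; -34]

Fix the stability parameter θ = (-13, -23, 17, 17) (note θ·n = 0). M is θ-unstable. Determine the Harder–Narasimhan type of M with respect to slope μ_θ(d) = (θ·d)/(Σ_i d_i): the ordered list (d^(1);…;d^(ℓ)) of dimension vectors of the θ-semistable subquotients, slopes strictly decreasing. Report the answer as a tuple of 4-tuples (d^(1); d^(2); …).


Via rank(M_{q-1}∘⋯∘M_p): M ≅ I[1,1], I[1,2], I[1,4], I[4,4]^3.
μ_θ-semistable layers: μ^(1)=17; μ^(2)=-13; μ^(3)=-18

((0, 0, 1, 4); (1, 0, 0, 0); (2, 2, 0, 0))


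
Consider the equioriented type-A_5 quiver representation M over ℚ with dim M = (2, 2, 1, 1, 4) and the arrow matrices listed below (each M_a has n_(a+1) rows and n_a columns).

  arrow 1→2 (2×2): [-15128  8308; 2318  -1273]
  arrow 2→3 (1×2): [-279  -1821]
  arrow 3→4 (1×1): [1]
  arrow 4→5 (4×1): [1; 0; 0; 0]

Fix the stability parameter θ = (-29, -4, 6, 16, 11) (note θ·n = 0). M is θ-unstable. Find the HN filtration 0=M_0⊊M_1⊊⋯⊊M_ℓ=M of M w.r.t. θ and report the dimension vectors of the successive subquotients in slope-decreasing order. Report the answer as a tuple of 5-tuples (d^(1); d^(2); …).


Interval decomposition of M: I[1,1], I[1,5], I[2,2], I[5,5]^3.
HN type (ℓ=5): μ^(1)=27/2; μ^(2)=11; μ^(3)=6; μ^(4)=-4; μ^(5)=-29

((0, 0, 0, 1, 1); (0, 0, 0, 0, 3); (0, 0, 1, 0, 0); (0, 2, 0, 0, 0); (2, 0, 0, 0, 0))


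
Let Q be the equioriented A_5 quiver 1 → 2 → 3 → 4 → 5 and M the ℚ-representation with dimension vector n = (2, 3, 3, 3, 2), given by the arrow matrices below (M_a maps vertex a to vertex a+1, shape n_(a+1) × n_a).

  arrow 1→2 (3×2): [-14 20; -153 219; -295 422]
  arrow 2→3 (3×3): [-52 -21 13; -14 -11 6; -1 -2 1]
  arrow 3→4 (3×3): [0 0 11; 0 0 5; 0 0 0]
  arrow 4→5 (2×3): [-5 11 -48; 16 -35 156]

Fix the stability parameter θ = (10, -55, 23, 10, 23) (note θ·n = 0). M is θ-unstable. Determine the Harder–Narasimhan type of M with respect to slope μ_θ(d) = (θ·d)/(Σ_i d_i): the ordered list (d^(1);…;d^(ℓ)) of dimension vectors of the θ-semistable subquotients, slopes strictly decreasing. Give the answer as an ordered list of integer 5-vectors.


Barcode: M ≅ I[1,3], I[1,5], I[2,3], I[4,4], I[4,5]. HN layers by μ_θ (5 steps, strictly decreasing):
  μ^(1)=23; μ^(2)=33/2; μ^(3)=10; μ^(4)=-45/2; μ^(5)=-55

((0, 0, 2, 0, 2); (0, 0, 1, 1, 0); (0, 0, 0, 2, 0); (2, 2, 0, 0, 0); (0, 1, 0, 0, 0))


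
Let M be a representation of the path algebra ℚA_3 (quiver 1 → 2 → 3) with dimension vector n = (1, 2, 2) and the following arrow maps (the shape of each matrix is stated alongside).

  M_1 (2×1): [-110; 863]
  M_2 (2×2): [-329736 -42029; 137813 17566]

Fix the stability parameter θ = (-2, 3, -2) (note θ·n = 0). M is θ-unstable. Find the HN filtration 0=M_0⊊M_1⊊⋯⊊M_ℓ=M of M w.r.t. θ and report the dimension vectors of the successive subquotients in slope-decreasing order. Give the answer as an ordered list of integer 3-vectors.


Interval decomposition of M: I[1,3], I[2,3].
HN type (ℓ=2): μ^(1)=1/2; μ^(2)=-2

((0, 2, 2); (1, 0, 0))


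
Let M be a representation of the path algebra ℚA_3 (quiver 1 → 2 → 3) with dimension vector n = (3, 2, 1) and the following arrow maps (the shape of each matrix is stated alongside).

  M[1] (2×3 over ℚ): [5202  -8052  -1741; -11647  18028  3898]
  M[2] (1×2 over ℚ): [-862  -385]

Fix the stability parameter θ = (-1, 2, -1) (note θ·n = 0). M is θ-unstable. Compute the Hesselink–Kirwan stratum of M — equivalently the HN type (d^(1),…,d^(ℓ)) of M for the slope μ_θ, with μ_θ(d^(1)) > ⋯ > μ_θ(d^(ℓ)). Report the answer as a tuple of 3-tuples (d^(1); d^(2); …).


Barcode: M ≅ I[1,1], I[1,2], I[1,3]. HN layers by μ_θ (3 steps, strictly decreasing):
  μ^(1)=2; μ^(2)=1/2; μ^(3)=-1

((0, 1, 0); (0, 1, 1); (3, 0, 0))


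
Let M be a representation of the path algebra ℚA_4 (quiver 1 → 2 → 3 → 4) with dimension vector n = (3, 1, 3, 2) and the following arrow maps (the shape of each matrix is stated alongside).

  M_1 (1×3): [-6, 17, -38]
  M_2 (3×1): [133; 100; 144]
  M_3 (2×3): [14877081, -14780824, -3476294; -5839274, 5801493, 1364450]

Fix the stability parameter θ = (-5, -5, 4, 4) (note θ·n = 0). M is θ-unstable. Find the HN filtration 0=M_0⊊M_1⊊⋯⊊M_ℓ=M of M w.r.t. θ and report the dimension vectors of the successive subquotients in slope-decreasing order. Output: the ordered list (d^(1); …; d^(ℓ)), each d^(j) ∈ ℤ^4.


Barcode: M ≅ I[1,1]^2, I[1,4], I[3,3], I[3,4]. HN layers by μ_θ (2 steps, strictly decreasing):
  μ^(1)=4; μ^(2)=-5

((0, 0, 3, 2); (3, 1, 0, 0))


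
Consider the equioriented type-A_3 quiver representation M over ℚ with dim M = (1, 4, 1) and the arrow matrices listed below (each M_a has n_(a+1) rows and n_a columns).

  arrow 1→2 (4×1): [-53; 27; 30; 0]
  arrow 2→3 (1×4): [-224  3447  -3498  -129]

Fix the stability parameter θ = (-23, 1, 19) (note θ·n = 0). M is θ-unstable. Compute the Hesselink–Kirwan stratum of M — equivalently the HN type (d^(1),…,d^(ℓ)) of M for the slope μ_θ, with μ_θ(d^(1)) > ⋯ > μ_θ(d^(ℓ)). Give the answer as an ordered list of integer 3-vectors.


Barcode: M ≅ I[1,3], I[2,2]^3. HN layers by μ_θ (3 steps, strictly decreasing):
  μ^(1)=19; μ^(2)=1; μ^(3)=-23

((0, 0, 1); (0, 4, 0); (1, 0, 0))


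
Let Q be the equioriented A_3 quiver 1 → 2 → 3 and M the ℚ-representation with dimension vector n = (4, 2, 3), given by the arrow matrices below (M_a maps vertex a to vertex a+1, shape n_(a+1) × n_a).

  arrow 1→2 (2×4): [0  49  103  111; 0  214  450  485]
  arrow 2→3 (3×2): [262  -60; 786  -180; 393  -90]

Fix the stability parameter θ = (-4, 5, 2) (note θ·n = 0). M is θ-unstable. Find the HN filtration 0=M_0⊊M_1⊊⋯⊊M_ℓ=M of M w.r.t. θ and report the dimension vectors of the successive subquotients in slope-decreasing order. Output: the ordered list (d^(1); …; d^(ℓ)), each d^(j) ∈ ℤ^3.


Via rank(M_{q-1}∘⋯∘M_p): M ≅ I[1,1]^2, I[1,2], I[1,3], I[3,3]^2.
μ_θ-semistable layers: μ^(1)=5; μ^(2)=7/2; μ^(3)=2; μ^(4)=-4

((0, 1, 0); (0, 1, 1); (0, 0, 2); (4, 0, 0))


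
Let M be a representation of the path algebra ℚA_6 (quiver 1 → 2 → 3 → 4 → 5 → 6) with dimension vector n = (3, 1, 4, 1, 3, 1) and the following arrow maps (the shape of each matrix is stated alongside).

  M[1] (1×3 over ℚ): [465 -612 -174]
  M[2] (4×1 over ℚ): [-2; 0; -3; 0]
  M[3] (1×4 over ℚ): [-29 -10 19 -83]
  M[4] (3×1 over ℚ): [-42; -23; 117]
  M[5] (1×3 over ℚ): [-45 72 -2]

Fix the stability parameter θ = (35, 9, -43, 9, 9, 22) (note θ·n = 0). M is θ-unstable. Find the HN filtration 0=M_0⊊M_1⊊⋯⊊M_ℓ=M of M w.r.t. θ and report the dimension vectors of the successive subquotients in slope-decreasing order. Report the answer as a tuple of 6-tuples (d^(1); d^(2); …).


Barcode: M ≅ I[1,1]^2, I[1,5], I[3,3]^3, I[5,5], I[5,6]. HN layers by μ_θ (5 steps, strictly decreasing):
  μ^(1)=35; μ^(2)=22; μ^(3)=9; μ^(4)=1/3; μ^(5)=-43

((2, 0, 0, 0, 0, 0); (0, 0, 0, 0, 0, 1); (0, 0, 0, 1, 3, 0); (1, 1, 1, 0, 0, 0); (0, 0, 3, 0, 0, 0))
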